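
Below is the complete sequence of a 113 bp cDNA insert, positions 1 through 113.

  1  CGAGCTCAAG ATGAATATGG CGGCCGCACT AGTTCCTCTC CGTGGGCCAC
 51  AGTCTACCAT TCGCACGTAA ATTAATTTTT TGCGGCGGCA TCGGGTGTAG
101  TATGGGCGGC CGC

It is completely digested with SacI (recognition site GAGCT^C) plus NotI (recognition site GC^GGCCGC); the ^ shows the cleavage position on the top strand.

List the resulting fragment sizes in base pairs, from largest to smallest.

86, 15, 6, 6 bp

The SacI site (GAGCTC) starts at position 2.
SacI cuts after base 5 of each site (before the last base), so after position 6.
NotI sites (GCGGCCGC) start at positions 20, 106.
NotI cuts after base 2 of each site, so after positions 21, 107.
Combined cut positions: 6, 21, 107.
Linear molecule, 3 cuts → 4 fragments:
  1–6 → 6 bp
  7–21 → 15 bp
  22–107 → 86 bp
  108–113 → 6 bp
Sorted largest to smallest: 86, 15, 6, 6 bp.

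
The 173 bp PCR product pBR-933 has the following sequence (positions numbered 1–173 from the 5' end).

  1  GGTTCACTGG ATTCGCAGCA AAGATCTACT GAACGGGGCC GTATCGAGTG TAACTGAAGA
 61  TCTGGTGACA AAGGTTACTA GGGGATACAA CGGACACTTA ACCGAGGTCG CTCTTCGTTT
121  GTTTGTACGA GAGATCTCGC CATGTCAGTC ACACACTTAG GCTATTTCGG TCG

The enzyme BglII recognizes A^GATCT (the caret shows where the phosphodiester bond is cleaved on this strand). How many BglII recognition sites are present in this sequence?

AGATCT occurs starting at positions 22, 58, 132.
BglII cuts at 3 sites.

3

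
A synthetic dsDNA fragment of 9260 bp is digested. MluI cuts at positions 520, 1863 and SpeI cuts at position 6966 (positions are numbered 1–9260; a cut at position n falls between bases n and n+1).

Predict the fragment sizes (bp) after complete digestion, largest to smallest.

Combined cut positions (sorted): 520, 1863, 6966.
Linear molecule, 3 cuts → 4 fragments:
  520 − 0 = 520 bp
  1863 − 520 = 1343 bp
  6966 − 1863 = 5103 bp
  9260 − 6966 = 2294 bp
Sorted largest to smallest: 5103, 2294, 1343, 520 bp.

5103, 2294, 1343, 520 bp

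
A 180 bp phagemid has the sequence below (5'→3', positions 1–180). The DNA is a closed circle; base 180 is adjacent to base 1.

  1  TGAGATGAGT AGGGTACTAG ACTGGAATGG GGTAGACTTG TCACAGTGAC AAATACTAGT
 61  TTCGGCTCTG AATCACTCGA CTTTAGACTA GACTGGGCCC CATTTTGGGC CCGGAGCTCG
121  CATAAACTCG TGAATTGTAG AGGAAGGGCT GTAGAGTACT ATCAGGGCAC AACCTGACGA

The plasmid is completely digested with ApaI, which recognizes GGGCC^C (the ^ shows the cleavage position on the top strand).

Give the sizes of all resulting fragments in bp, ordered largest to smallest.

ApaI sites (GGGCCC) start at positions 95, 107.
ApaI cuts after base 5 of each site (before the last base), so after positions 99, 111.
Circular molecule, 2 cuts → 2 fragments:
  100–111 → 12 bp
  112–180 then 1–99 → 69 + 99 = 168 bp
Sorted largest to smallest: 168, 12 bp.

168, 12 bp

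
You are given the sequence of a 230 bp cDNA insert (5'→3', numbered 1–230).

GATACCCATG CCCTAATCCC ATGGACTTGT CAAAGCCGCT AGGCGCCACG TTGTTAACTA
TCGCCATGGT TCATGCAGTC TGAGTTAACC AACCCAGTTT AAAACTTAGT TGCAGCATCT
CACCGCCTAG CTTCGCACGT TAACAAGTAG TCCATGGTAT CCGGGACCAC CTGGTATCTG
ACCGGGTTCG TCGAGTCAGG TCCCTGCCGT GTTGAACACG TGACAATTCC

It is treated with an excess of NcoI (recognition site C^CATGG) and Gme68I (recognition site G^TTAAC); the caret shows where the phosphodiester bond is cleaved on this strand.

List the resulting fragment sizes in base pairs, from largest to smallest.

78, 55, 34, 20, 19, 13, 11 bp

NcoI sites (CCATGG) start at positions 19, 64, 152.
NcoI cuts after the first base of each site, so after positions 19, 64, 152.
Gme68I sites (GTTAAC) start at positions 53, 84, 139.
Gme68I cuts after the first base of each site, so after positions 53, 84, 139.
Combined cut positions: 19, 53, 64, 84, 139, 152.
Linear molecule, 6 cuts → 7 fragments:
  1–19 → 19 bp
  20–53 → 34 bp
  54–64 → 11 bp
  65–84 → 20 bp
  85–139 → 55 bp
  140–152 → 13 bp
  153–230 → 78 bp
Sorted largest to smallest: 78, 55, 34, 20, 19, 13, 11 bp.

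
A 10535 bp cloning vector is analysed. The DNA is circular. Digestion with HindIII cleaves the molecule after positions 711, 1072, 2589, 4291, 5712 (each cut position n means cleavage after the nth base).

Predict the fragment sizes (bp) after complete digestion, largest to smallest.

Circular molecule, 5 cuts → 5 fragments:
  1072 − 711 = 361 bp
  2589 − 1072 = 1517 bp
  4291 − 2589 = 1702 bp
  5712 − 4291 = 1421 bp
  wrap: 10535 − 5712 + 711 = 5534 bp
Sorted largest to smallest: 5534, 1702, 1517, 1421, 361 bp.

5534, 1702, 1517, 1421, 361 bp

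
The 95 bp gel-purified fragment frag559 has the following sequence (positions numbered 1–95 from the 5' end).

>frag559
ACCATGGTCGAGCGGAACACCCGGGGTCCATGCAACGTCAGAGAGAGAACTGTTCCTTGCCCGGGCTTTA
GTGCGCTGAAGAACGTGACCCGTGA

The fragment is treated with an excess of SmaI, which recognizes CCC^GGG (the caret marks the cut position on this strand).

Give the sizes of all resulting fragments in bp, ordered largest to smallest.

40, 33, 22 bp

SmaI sites (CCCGGG) start at positions 20, 60.
SmaI cuts after base 3 of each site, so after positions 22, 62.
Linear molecule, 2 cuts → 3 fragments:
  1–22 → 22 bp
  23–62 → 40 bp
  63–95 → 33 bp
Sorted largest to smallest: 40, 33, 22 bp.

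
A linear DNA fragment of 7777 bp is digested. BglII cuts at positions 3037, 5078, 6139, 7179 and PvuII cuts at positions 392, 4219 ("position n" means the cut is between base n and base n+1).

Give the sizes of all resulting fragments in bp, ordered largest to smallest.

Combined cut positions (sorted): 392, 3037, 4219, 5078, 6139, 7179.
Linear molecule, 6 cuts → 7 fragments:
  392 − 0 = 392 bp
  3037 − 392 = 2645 bp
  4219 − 3037 = 1182 bp
  5078 − 4219 = 859 bp
  6139 − 5078 = 1061 bp
  7179 − 6139 = 1040 bp
  7777 − 7179 = 598 bp
Sorted largest to smallest: 2645, 1182, 1061, 1040, 859, 598, 392 bp.

2645, 1182, 1061, 1040, 859, 598, 392 bp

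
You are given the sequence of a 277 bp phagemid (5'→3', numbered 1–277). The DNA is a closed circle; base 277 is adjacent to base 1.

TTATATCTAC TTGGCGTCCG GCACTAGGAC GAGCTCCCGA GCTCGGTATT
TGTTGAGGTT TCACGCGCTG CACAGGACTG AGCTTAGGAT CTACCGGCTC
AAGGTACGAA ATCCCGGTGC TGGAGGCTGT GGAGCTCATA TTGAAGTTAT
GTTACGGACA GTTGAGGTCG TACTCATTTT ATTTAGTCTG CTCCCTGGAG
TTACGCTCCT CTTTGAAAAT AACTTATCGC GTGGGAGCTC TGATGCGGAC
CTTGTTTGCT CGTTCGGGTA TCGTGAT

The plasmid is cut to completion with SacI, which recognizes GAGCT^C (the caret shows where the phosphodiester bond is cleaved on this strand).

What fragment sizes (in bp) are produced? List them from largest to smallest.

103, 93, 73, 8 bp

SacI sites (GAGCTC) start at positions 31, 39, 132, 235.
SacI cuts after base 5 of each site (before the last base), so after positions 35, 43, 136, 239.
Circular molecule, 4 cuts → 4 fragments:
  36–43 → 8 bp
  44–136 → 93 bp
  137–239 → 103 bp
  240–277 then 1–35 → 38 + 35 = 73 bp
Sorted largest to smallest: 103, 93, 73, 8 bp.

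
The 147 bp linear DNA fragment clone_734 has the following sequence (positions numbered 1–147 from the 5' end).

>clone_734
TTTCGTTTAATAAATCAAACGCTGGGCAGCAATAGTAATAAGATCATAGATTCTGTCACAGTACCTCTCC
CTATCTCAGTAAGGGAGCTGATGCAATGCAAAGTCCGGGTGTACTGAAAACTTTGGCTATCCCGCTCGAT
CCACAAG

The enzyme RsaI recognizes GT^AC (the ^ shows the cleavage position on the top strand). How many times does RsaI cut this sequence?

2

GTAC occurs starting at positions 61, 111.
RsaI cuts at 2 sites.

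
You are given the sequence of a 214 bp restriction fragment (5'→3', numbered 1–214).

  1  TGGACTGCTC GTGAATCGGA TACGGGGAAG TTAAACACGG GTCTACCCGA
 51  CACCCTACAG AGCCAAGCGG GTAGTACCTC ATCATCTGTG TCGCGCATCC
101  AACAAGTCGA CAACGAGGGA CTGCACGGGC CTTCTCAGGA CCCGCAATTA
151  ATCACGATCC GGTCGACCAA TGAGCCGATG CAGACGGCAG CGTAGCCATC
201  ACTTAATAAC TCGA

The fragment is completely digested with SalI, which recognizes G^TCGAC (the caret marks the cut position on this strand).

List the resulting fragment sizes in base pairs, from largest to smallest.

106, 56, 52 bp

SalI sites (GTCGAC) start at positions 106, 162.
SalI cuts after the first base of each site, so after positions 106, 162.
Linear molecule, 2 cuts → 3 fragments:
  1–106 → 106 bp
  107–162 → 56 bp
  163–214 → 52 bp
Sorted largest to smallest: 106, 56, 52 bp.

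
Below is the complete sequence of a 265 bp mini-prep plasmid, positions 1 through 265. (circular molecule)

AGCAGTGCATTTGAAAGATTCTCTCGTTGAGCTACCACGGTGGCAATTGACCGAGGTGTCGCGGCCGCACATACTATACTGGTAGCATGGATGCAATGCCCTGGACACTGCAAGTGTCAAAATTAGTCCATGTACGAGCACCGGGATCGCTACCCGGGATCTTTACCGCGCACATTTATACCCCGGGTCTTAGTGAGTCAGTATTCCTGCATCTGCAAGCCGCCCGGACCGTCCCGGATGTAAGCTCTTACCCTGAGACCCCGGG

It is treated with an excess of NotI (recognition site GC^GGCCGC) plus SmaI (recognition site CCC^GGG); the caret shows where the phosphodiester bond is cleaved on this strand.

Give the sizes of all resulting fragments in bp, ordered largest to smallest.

The NotI site (GCGGCCGC) starts at position 61.
NotI cuts after base 2 of each site, so after position 62.
SmaI sites (CCCGGG) start at positions 153, 182, 260.
SmaI cuts after base 3 of each site, so after positions 155, 184, 262.
Combined cut positions: 62, 155, 184, 262.
Circular molecule, 4 cuts → 4 fragments:
  63–155 → 93 bp
  156–184 → 29 bp
  185–262 → 78 bp
  263–265 then 1–62 → 3 + 62 = 65 bp
Sorted largest to smallest: 93, 78, 65, 29 bp.

93, 78, 65, 29 bp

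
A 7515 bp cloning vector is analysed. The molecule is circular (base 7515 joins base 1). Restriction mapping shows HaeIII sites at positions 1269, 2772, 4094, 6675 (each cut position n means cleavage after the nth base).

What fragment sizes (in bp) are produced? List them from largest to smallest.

2581, 2109, 1503, 1322 bp

Circular molecule, 4 cuts → 4 fragments:
  2772 − 1269 = 1503 bp
  4094 − 2772 = 1322 bp
  6675 − 4094 = 2581 bp
  wrap: 7515 − 6675 + 1269 = 2109 bp
Sorted largest to smallest: 2581, 2109, 1503, 1322 bp.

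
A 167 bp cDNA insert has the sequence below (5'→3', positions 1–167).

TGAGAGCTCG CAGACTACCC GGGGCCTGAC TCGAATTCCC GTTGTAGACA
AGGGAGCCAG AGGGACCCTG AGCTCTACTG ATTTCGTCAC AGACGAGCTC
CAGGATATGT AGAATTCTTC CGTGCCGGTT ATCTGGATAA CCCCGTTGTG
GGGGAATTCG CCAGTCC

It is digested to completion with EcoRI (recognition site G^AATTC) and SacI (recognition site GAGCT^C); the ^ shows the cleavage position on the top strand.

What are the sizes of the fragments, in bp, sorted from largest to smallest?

42, 41, 25, 25, 13, 13, 8 bp

EcoRI sites (GAATTC) start at positions 33, 112, 154.
EcoRI cuts after the first base of each site, so after positions 33, 112, 154.
SacI sites (GAGCTC) start at positions 4, 70, 95.
SacI cuts after base 5 of each site (before the last base), so after positions 8, 74, 99.
Combined cut positions: 8, 33, 74, 99, 112, 154.
Linear molecule, 6 cuts → 7 fragments:
  1–8 → 8 bp
  9–33 → 25 bp
  34–74 → 41 bp
  75–99 → 25 bp
  100–112 → 13 bp
  113–154 → 42 bp
  155–167 → 13 bp
Sorted largest to smallest: 42, 41, 25, 25, 13, 13, 8 bp.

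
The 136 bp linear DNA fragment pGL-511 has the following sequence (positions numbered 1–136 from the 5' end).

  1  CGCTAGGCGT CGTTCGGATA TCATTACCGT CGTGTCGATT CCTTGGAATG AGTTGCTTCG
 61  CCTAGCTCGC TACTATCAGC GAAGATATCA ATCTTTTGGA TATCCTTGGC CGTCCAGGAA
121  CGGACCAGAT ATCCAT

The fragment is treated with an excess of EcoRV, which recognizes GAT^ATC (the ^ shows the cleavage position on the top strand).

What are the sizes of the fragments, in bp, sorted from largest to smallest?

67, 29, 19, 15, 6 bp

EcoRV sites (GATATC) start at positions 17, 84, 99, 128.
EcoRV cuts after base 3 of each site, so after positions 19, 86, 101, 130.
Linear molecule, 4 cuts → 5 fragments:
  1–19 → 19 bp
  20–86 → 67 bp
  87–101 → 15 bp
  102–130 → 29 bp
  131–136 → 6 bp
Sorted largest to smallest: 67, 29, 19, 15, 6 bp.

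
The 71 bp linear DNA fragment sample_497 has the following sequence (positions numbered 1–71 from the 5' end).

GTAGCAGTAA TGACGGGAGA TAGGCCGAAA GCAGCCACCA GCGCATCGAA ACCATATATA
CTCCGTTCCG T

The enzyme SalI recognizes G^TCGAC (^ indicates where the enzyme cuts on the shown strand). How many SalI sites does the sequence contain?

0

No occurrence of GTCGAC is present in the sequence.
SalI does not cut: 0 sites.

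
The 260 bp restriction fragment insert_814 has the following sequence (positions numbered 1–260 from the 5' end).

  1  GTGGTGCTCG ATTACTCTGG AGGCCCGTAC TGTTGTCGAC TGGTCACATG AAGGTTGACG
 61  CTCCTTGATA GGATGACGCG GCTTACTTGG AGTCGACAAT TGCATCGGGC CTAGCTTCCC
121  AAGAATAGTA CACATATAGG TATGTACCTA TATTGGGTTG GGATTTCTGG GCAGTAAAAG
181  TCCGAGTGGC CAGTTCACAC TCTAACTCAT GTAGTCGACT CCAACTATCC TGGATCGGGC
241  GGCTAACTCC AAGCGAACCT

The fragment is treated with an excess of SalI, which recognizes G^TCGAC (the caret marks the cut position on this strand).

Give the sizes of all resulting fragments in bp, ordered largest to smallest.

122, 57, 46, 35 bp

SalI sites (GTCGAC) start at positions 35, 92, 214.
SalI cuts after the first base of each site, so after positions 35, 92, 214.
Linear molecule, 3 cuts → 4 fragments:
  1–35 → 35 bp
  36–92 → 57 bp
  93–214 → 122 bp
  215–260 → 46 bp
Sorted largest to smallest: 122, 57, 46, 35 bp.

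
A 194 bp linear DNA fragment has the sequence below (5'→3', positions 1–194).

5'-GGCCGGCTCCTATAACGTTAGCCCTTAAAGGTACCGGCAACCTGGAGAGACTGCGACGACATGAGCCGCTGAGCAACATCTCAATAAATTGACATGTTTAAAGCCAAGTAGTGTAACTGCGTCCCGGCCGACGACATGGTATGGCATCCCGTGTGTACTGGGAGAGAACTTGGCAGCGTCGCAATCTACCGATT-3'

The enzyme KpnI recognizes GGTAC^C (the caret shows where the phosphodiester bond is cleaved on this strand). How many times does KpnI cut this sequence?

1

GGTACC occurs starting at position 30.
KpnI cuts at 1 site.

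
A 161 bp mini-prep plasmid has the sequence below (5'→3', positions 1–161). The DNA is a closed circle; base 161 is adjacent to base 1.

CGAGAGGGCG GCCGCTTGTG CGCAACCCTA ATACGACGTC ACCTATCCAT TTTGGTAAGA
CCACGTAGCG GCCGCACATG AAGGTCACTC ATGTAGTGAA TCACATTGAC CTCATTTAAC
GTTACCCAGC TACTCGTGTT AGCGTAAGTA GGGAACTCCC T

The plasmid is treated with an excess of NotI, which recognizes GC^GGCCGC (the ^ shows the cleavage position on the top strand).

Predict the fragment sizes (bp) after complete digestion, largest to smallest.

101, 60 bp

NotI sites (GCGGCCGC) start at positions 8, 68.
NotI cuts after base 2 of each site, so after positions 9, 69.
Circular molecule, 2 cuts → 2 fragments:
  10–69 → 60 bp
  70–161 then 1–9 → 92 + 9 = 101 bp
Sorted largest to smallest: 101, 60 bp.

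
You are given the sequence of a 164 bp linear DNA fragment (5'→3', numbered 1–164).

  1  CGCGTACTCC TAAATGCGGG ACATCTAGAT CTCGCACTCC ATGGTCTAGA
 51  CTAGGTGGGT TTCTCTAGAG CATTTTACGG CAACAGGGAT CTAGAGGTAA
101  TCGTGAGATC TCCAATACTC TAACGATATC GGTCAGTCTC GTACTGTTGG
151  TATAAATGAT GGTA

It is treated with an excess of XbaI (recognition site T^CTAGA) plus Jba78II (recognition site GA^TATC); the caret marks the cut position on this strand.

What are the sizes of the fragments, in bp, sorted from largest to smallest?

38, 36, 26, 24, 21, 19 bp

XbaI sites (TCTAGA) start at positions 24, 45, 64, 90.
XbaI cuts after the first base of each site, so after positions 24, 45, 64, 90.
The Jba78II site (GATATC) starts at position 125.
Jba78II cuts after base 2 of each site, so after position 126.
Combined cut positions: 24, 45, 64, 90, 126.
Linear molecule, 5 cuts → 6 fragments:
  1–24 → 24 bp
  25–45 → 21 bp
  46–64 → 19 bp
  65–90 → 26 bp
  91–126 → 36 bp
  127–164 → 38 bp
Sorted largest to smallest: 38, 36, 26, 24, 21, 19 bp.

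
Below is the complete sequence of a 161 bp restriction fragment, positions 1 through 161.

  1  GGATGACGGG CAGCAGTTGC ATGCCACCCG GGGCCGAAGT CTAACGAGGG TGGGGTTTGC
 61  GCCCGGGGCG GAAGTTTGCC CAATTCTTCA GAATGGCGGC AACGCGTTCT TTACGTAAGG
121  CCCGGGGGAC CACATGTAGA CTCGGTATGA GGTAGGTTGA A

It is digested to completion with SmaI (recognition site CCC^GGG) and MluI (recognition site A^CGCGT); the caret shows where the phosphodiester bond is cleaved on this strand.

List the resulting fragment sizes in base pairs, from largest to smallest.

38, 38, 35, 29, 21 bp

SmaI sites (CCCGGG) start at positions 27, 62, 121.
SmaI cuts after base 3 of each site, so after positions 29, 64, 123.
The MluI site (ACGCGT) starts at position 102.
MluI cuts after the first base of each site, so after position 102.
Combined cut positions: 29, 64, 102, 123.
Linear molecule, 4 cuts → 5 fragments:
  1–29 → 29 bp
  30–64 → 35 bp
  65–102 → 38 bp
  103–123 → 21 bp
  124–161 → 38 bp
Sorted largest to smallest: 38, 38, 35, 29, 21 bp.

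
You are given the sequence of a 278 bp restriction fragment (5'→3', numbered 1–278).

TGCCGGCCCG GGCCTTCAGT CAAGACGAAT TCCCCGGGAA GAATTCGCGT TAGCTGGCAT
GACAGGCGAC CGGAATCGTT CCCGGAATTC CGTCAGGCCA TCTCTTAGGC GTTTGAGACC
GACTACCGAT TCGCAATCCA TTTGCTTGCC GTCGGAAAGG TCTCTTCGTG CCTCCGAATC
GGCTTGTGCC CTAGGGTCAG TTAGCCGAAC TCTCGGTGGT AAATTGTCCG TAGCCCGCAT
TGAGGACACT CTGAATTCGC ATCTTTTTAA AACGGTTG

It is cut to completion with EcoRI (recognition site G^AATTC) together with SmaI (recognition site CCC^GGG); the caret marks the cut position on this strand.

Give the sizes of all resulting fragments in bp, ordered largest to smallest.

EcoRI sites (GAATTC) start at positions 27, 41, 85, 253.
EcoRI cuts after the first base of each site, so after positions 27, 41, 85, 253.
SmaI sites (CCCGGG) start at positions 7, 33.
SmaI cuts after base 3 of each site, so after positions 9, 35.
Combined cut positions: 9, 27, 35, 41, 85, 253.
Linear molecule, 6 cuts → 7 fragments:
  1–9 → 9 bp
  10–27 → 18 bp
  28–35 → 8 bp
  36–41 → 6 bp
  42–85 → 44 bp
  86–253 → 168 bp
  254–278 → 25 bp
Sorted largest to smallest: 168, 44, 25, 18, 9, 8, 6 bp.

168, 44, 25, 18, 9, 8, 6 bp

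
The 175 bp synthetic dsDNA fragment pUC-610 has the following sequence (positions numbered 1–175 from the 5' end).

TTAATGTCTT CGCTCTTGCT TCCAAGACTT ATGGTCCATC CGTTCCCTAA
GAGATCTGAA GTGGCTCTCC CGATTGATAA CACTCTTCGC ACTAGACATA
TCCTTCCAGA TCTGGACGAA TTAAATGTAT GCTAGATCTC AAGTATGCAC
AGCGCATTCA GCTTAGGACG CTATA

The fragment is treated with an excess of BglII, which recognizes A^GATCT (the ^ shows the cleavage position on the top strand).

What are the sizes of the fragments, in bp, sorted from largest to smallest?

56, 52, 41, 26 bp

BglII sites (AGATCT) start at positions 52, 108, 134.
BglII cuts after the first base of each site, so after positions 52, 108, 134.
Linear molecule, 3 cuts → 4 fragments:
  1–52 → 52 bp
  53–108 → 56 bp
  109–134 → 26 bp
  135–175 → 41 bp
Sorted largest to smallest: 56, 52, 41, 26 bp.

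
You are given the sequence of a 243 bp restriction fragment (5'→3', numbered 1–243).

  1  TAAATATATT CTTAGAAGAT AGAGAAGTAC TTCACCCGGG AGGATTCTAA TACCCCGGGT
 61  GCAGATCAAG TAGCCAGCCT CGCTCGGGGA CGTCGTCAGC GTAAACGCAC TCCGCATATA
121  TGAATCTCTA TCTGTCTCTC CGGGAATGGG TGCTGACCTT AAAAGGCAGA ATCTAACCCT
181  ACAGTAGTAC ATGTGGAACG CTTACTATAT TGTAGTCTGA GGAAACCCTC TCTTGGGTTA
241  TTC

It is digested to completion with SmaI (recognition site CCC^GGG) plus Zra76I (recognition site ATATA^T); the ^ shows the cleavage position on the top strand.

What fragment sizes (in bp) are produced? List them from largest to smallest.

SmaI sites (CCCGGG) start at positions 35, 54.
SmaI cuts after base 3 of each site, so after positions 37, 56.
Zra76I sites (ATATAT) start at positions 4, 116.
Zra76I cuts after base 5 of each site (before the last base), so after positions 8, 120.
Combined cut positions: 8, 37, 56, 120.
Linear molecule, 4 cuts → 5 fragments:
  1–8 → 8 bp
  9–37 → 29 bp
  38–56 → 19 bp
  57–120 → 64 bp
  121–243 → 123 bp
Sorted largest to smallest: 123, 64, 29, 19, 8 bp.

123, 64, 29, 19, 8 bp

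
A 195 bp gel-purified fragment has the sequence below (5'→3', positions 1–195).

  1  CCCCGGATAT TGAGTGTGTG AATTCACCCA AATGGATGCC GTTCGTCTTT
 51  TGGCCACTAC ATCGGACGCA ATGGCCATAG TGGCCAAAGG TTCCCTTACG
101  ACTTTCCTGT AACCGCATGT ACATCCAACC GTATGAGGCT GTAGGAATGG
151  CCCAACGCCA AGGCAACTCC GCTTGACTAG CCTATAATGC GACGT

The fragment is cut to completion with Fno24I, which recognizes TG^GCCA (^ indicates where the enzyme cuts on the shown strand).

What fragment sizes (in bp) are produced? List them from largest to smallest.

113, 52, 21, 9 bp

Fno24I sites (TGGCCA) start at positions 51, 72, 81.
Fno24I cuts after base 2 of each site, so after positions 52, 73, 82.
Linear molecule, 3 cuts → 4 fragments:
  1–52 → 52 bp
  53–73 → 21 bp
  74–82 → 9 bp
  83–195 → 113 bp
Sorted largest to smallest: 113, 52, 21, 9 bp.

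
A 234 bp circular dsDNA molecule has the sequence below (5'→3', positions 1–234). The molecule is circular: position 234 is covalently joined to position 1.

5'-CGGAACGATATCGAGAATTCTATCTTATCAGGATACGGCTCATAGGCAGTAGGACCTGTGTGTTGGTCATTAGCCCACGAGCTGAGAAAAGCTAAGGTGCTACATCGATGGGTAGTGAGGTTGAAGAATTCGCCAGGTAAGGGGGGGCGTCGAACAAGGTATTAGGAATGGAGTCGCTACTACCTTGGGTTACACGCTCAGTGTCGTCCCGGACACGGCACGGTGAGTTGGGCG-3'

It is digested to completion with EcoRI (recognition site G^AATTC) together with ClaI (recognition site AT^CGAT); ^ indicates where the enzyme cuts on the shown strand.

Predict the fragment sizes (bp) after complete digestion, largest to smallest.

123, 90, 21 bp

EcoRI sites (GAATTC) start at positions 15, 126.
EcoRI cuts after the first base of each site, so after positions 15, 126.
The ClaI site (ATCGAT) starts at position 104.
ClaI cuts after base 2 of each site, so after position 105.
Combined cut positions: 15, 105, 126.
Circular molecule, 3 cuts → 3 fragments:
  16–105 → 90 bp
  106–126 → 21 bp
  127–234 then 1–15 → 108 + 15 = 123 bp
Sorted largest to smallest: 123, 90, 21 bp.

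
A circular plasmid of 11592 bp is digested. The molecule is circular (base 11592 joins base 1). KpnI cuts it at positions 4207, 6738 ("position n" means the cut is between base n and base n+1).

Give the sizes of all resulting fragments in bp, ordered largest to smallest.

Circular molecule, 2 cuts → 2 fragments:
  6738 − 4207 = 2531 bp
  wrap: 11592 − 6738 + 4207 = 9061 bp
Sorted largest to smallest: 9061, 2531 bp.

9061, 2531 bp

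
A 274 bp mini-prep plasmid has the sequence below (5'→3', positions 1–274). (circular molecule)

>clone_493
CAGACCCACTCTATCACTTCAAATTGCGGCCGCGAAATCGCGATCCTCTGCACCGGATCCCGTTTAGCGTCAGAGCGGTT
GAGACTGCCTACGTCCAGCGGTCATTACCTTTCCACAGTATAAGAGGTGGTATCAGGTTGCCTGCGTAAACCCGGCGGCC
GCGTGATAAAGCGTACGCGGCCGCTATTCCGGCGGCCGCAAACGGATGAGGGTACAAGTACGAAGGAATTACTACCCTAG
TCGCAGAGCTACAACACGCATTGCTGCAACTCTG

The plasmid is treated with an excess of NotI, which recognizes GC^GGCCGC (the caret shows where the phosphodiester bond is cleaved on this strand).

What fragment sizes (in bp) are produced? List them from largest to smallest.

129, 108, 22, 15 bp

NotI sites (GCGGCCGC) start at positions 26, 155, 177, 192.
NotI cuts after base 2 of each site, so after positions 27, 156, 178, 193.
Circular molecule, 4 cuts → 4 fragments:
  28–156 → 129 bp
  157–178 → 22 bp
  179–193 → 15 bp
  194–274 then 1–27 → 81 + 27 = 108 bp
Sorted largest to smallest: 129, 108, 22, 15 bp.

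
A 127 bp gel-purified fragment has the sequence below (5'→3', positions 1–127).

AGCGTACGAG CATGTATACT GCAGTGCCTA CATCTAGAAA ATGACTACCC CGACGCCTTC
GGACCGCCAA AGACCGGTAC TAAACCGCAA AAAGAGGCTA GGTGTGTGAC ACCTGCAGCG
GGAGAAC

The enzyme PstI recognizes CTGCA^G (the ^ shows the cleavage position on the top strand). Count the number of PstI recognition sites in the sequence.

2

CTGCAG occurs starting at positions 19, 113.
PstI cuts at 2 sites.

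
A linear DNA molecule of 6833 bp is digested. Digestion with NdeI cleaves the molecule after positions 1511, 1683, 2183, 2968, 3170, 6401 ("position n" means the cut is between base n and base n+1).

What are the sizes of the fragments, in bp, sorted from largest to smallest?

3231, 1511, 785, 500, 432, 202, 172 bp

Linear molecule, 6 cuts → 7 fragments:
  1511 − 0 = 1511 bp
  1683 − 1511 = 172 bp
  2183 − 1683 = 500 bp
  2968 − 2183 = 785 bp
  3170 − 2968 = 202 bp
  6401 − 3170 = 3231 bp
  6833 − 6401 = 432 bp
Sorted largest to smallest: 3231, 1511, 785, 500, 432, 202, 172 bp.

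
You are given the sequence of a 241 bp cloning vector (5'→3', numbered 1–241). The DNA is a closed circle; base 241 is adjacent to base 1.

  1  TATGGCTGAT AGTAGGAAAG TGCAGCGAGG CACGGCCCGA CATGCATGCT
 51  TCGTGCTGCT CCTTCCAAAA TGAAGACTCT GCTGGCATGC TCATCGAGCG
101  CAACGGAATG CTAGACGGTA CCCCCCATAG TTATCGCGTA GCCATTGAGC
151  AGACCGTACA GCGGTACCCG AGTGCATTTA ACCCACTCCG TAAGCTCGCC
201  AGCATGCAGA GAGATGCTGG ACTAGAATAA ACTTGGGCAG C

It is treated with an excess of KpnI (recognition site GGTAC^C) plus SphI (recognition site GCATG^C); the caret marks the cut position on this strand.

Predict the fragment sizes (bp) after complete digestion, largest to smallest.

KpnI sites (GGTACC) start at positions 117, 163.
KpnI cuts after base 5 of each site (before the last base), so after positions 121, 167.
SphI sites (GCATGC) start at positions 44, 85, 202.
SphI cuts after base 5 of each site (before the last base), so after positions 48, 89, 206.
Combined cut positions: 48, 89, 121, 167, 206.
Circular molecule, 5 cuts → 5 fragments:
  49–89 → 41 bp
  90–121 → 32 bp
  122–167 → 46 bp
  168–206 → 39 bp
  207–241 then 1–48 → 35 + 48 = 83 bp
Sorted largest to smallest: 83, 46, 41, 39, 32 bp.

83, 46, 41, 39, 32 bp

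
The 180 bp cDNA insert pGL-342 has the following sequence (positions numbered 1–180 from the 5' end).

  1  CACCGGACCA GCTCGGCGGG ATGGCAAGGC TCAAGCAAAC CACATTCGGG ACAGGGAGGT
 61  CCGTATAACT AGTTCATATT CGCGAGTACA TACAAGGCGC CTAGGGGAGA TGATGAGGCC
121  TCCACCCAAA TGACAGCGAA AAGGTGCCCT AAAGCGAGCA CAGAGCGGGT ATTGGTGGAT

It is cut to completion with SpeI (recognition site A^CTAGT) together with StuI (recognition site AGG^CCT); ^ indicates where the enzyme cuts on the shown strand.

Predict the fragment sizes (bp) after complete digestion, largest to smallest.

The SpeI site (ACTAGT) starts at position 68.
SpeI cuts after the first base of each site, so after position 68.
The StuI site (AGGCCT) starts at position 116.
StuI cuts after base 3 of each site, so after position 118.
Combined cut positions: 68, 118.
Linear molecule, 2 cuts → 3 fragments:
  1–68 → 68 bp
  69–118 → 50 bp
  119–180 → 62 bp
Sorted largest to smallest: 68, 62, 50 bp.

68, 62, 50 bp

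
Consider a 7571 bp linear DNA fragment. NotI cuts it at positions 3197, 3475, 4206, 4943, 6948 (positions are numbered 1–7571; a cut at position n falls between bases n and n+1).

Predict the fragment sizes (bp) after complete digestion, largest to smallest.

Linear molecule, 5 cuts → 6 fragments:
  3197 − 0 = 3197 bp
  3475 − 3197 = 278 bp
  4206 − 3475 = 731 bp
  4943 − 4206 = 737 bp
  6948 − 4943 = 2005 bp
  7571 − 6948 = 623 bp
Sorted largest to smallest: 3197, 2005, 737, 731, 623, 278 bp.

3197, 2005, 737, 731, 623, 278 bp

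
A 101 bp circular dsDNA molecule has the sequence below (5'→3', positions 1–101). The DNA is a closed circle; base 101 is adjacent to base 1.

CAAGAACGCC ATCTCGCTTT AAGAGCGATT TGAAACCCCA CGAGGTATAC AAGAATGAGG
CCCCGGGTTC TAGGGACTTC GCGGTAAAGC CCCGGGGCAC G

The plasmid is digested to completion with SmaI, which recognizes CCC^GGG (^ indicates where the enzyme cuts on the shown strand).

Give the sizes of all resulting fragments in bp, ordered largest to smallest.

SmaI sites (CCCGGG) start at positions 62, 91.
SmaI cuts after base 3 of each site, so after positions 64, 93.
Circular molecule, 2 cuts → 2 fragments:
  65–93 → 29 bp
  94–101 then 1–64 → 8 + 64 = 72 bp
Sorted largest to smallest: 72, 29 bp.

72, 29 bp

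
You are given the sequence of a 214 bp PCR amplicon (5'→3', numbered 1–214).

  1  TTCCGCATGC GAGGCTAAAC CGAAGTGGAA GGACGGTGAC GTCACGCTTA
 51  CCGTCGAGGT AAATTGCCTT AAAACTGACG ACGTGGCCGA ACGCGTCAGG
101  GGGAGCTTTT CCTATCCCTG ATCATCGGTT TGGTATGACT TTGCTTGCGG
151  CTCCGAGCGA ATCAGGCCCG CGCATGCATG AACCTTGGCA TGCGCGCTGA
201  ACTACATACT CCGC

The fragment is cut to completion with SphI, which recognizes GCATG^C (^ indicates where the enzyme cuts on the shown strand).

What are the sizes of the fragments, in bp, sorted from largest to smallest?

SphI sites (GCATGC) start at positions 5, 172, 188.
SphI cuts after base 5 of each site (before the last base), so after positions 9, 176, 192.
Linear molecule, 3 cuts → 4 fragments:
  1–9 → 9 bp
  10–176 → 167 bp
  177–192 → 16 bp
  193–214 → 22 bp
Sorted largest to smallest: 167, 22, 16, 9 bp.

167, 22, 16, 9 bp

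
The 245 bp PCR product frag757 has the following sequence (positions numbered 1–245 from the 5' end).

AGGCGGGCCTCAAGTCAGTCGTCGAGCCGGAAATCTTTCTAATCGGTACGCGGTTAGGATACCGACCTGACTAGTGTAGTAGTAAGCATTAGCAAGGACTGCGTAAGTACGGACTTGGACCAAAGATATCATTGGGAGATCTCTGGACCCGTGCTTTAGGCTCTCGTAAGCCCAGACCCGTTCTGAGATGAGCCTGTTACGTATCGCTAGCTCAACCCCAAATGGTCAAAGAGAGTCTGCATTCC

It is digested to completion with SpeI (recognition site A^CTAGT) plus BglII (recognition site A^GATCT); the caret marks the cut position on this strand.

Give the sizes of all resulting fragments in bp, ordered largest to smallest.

108, 70, 67 bp

The SpeI site (ACTAGT) starts at position 70.
SpeI cuts after the first base of each site, so after position 70.
The BglII site (AGATCT) starts at position 137.
BglII cuts after the first base of each site, so after position 137.
Combined cut positions: 70, 137.
Linear molecule, 2 cuts → 3 fragments:
  1–70 → 70 bp
  71–137 → 67 bp
  138–245 → 108 bp
Sorted largest to smallest: 108, 70, 67 bp.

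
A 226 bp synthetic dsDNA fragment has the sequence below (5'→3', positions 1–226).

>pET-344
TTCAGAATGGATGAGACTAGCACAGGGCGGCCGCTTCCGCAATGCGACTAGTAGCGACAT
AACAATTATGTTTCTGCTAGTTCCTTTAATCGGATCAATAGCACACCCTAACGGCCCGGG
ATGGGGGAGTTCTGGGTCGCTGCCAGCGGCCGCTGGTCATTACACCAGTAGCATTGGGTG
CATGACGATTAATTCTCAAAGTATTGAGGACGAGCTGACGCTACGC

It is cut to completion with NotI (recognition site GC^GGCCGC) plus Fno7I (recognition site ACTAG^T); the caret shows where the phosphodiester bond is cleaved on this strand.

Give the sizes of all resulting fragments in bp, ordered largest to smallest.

NotI sites (GCGGCCGC) start at positions 27, 146.
NotI cuts after base 2 of each site, so after positions 28, 147.
The Fno7I site (ACTAGT) starts at position 47.
Fno7I cuts after base 5 of each site (before the last base), so after position 51.
Combined cut positions: 28, 51, 147.
Linear molecule, 3 cuts → 4 fragments:
  1–28 → 28 bp
  29–51 → 23 bp
  52–147 → 96 bp
  148–226 → 79 bp
Sorted largest to smallest: 96, 79, 28, 23 bp.

96, 79, 28, 23 bp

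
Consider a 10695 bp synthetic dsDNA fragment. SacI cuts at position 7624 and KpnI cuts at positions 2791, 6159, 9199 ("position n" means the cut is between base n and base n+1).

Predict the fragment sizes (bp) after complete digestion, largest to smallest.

Combined cut positions (sorted): 2791, 6159, 7624, 9199.
Linear molecule, 4 cuts → 5 fragments:
  2791 − 0 = 2791 bp
  6159 − 2791 = 3368 bp
  7624 − 6159 = 1465 bp
  9199 − 7624 = 1575 bp
  10695 − 9199 = 1496 bp
Sorted largest to smallest: 3368, 2791, 1575, 1496, 1465 bp.

3368, 2791, 1575, 1496, 1465 bp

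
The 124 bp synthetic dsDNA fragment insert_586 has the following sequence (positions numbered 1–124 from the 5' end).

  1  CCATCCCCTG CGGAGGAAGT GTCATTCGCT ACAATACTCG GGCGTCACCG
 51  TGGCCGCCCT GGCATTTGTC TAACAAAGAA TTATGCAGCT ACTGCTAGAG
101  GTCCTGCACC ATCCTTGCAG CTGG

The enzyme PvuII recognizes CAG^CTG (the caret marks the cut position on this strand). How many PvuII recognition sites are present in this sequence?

CAGCTG occurs starting at position 118.
PvuII cuts at 1 site.

1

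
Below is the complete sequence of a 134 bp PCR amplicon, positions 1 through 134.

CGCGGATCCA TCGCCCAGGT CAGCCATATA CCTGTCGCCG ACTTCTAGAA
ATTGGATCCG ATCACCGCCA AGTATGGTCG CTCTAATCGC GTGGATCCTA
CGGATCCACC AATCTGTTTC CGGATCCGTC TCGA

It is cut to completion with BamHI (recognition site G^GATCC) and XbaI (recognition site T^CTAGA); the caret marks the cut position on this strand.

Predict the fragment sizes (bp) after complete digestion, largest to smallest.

BamHI sites (GGATCC) start at positions 4, 54, 93, 102, 122.
BamHI cuts after the first base of each site, so after positions 4, 54, 93, 102, 122.
The XbaI site (TCTAGA) starts at position 44.
XbaI cuts after the first base of each site, so after position 44.
Combined cut positions: 4, 44, 54, 93, 102, 122.
Linear molecule, 6 cuts → 7 fragments:
  1–4 → 4 bp
  5–44 → 40 bp
  45–54 → 10 bp
  55–93 → 39 bp
  94–102 → 9 bp
  103–122 → 20 bp
  123–134 → 12 bp
Sorted largest to smallest: 40, 39, 20, 12, 10, 9, 4 bp.

40, 39, 20, 12, 10, 9, 4 bp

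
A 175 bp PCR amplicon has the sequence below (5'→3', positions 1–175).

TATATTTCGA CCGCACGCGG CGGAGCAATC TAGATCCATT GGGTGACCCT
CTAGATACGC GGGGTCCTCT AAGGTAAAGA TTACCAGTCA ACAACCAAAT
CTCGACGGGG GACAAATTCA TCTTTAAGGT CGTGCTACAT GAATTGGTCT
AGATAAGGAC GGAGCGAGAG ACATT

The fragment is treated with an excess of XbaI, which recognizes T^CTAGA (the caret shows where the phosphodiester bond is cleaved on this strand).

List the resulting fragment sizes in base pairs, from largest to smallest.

98, 29, 27, 21 bp

XbaI sites (TCTAGA) start at positions 29, 50, 148.
XbaI cuts after the first base of each site, so after positions 29, 50, 148.
Linear molecule, 3 cuts → 4 fragments:
  1–29 → 29 bp
  30–50 → 21 bp
  51–148 → 98 bp
  149–175 → 27 bp
Sorted largest to smallest: 98, 29, 27, 21 bp.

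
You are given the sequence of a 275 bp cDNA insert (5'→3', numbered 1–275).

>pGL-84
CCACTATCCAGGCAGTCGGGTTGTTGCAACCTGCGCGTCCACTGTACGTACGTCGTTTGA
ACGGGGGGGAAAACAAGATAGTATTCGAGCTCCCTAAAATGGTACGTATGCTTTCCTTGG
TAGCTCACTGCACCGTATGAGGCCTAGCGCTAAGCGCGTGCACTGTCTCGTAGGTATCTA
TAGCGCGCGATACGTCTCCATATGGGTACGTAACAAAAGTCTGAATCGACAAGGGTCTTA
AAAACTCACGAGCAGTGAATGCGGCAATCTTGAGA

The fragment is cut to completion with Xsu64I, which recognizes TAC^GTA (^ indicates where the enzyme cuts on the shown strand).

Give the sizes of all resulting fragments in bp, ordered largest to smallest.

Xsu64I sites (TACGTA) start at positions 45, 103, 207.
Xsu64I cuts after base 3 of each site, so after positions 47, 105, 209.
Linear molecule, 3 cuts → 4 fragments:
  1–47 → 47 bp
  48–105 → 58 bp
  106–209 → 104 bp
  210–275 → 66 bp
Sorted largest to smallest: 104, 66, 58, 47 bp.

104, 66, 58, 47 bp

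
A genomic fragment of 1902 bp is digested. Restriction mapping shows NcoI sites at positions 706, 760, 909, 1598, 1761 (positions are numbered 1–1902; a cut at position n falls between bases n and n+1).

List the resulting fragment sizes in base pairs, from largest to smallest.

706, 689, 163, 149, 141, 54 bp

Linear molecule, 5 cuts → 6 fragments:
  706 − 0 = 706 bp
  760 − 706 = 54 bp
  909 − 760 = 149 bp
  1598 − 909 = 689 bp
  1761 − 1598 = 163 bp
  1902 − 1761 = 141 bp
Sorted largest to smallest: 706, 689, 163, 149, 141, 54 bp.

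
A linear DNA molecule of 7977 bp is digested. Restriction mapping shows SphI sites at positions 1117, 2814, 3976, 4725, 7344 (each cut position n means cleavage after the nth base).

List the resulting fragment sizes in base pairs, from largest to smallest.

2619, 1697, 1162, 1117, 749, 633 bp

Linear molecule, 5 cuts → 6 fragments:
  1117 − 0 = 1117 bp
  2814 − 1117 = 1697 bp
  3976 − 2814 = 1162 bp
  4725 − 3976 = 749 bp
  7344 − 4725 = 2619 bp
  7977 − 7344 = 633 bp
Sorted largest to smallest: 2619, 1697, 1162, 1117, 749, 633 bp.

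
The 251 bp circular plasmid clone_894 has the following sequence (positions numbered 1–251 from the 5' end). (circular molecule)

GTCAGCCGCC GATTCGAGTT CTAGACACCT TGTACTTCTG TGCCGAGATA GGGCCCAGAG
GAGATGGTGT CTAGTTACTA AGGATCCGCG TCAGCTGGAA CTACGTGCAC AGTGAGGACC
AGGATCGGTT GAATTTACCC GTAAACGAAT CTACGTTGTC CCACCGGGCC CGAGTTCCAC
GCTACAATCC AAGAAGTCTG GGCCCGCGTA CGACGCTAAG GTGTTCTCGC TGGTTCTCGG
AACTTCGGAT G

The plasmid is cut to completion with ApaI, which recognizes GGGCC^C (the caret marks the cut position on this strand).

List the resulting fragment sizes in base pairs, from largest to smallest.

ApaI sites (GGGCCC) start at positions 51, 166, 200.
ApaI cuts after base 5 of each site (before the last base), so after positions 55, 170, 204.
Circular molecule, 3 cuts → 3 fragments:
  56–170 → 115 bp
  171–204 → 34 bp
  205–251 then 1–55 → 47 + 55 = 102 bp
Sorted largest to smallest: 115, 102, 34 bp.

115, 102, 34 bp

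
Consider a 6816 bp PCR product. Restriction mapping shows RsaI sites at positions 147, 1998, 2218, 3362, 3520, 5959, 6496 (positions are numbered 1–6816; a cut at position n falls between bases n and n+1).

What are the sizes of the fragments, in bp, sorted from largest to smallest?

2439, 1851, 1144, 537, 320, 220, 158, 147 bp

Linear molecule, 7 cuts → 8 fragments:
  147 − 0 = 147 bp
  1998 − 147 = 1851 bp
  2218 − 1998 = 220 bp
  3362 − 2218 = 1144 bp
  3520 − 3362 = 158 bp
  5959 − 3520 = 2439 bp
  6496 − 5959 = 537 bp
  6816 − 6496 = 320 bp
Sorted largest to smallest: 2439, 1851, 1144, 537, 320, 220, 158, 147 bp.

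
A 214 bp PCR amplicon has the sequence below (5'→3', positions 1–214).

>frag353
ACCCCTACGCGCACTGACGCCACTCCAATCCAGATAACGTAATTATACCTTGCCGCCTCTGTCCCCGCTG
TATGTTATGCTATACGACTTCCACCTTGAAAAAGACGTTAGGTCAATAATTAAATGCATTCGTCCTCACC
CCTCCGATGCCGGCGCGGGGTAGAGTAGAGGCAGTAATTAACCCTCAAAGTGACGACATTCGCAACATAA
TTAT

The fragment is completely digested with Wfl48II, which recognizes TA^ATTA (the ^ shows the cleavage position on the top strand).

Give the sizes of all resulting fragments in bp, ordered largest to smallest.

Wfl48II sites (TAATTA) start at positions 40, 117, 175, 208.
Wfl48II cuts after base 2 of each site, so after positions 41, 118, 176, 209.
Linear molecule, 4 cuts → 5 fragments:
  1–41 → 41 bp
  42–118 → 77 bp
  119–176 → 58 bp
  177–209 → 33 bp
  210–214 → 5 bp
Sorted largest to smallest: 77, 58, 41, 33, 5 bp.

77, 58, 41, 33, 5 bp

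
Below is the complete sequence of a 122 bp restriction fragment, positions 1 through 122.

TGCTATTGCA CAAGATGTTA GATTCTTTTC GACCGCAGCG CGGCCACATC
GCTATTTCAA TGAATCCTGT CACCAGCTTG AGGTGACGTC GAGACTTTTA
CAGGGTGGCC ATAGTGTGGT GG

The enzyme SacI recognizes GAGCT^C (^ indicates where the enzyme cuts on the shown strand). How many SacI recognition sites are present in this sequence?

0

No occurrence of GAGCTC is present in the sequence.
SacI does not cut: 0 sites.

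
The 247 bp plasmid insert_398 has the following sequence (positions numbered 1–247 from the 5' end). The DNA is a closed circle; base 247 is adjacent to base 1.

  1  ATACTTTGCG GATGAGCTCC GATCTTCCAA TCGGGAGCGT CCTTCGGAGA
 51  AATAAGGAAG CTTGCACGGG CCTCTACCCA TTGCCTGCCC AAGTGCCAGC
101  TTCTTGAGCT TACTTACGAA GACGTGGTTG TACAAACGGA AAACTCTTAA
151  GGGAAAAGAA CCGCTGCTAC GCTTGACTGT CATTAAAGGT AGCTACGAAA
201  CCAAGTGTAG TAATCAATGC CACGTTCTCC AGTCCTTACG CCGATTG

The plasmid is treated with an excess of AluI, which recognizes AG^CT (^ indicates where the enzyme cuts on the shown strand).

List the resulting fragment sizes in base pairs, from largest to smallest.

AluI sites (AGCT) start at positions 15, 59, 98, 107, 191.
AluI cuts after base 2 of each site, so after positions 16, 60, 99, 108, 192.
Circular molecule, 5 cuts → 5 fragments:
  17–60 → 44 bp
  61–99 → 39 bp
  100–108 → 9 bp
  109–192 → 84 bp
  193–247 then 1–16 → 55 + 16 = 71 bp
Sorted largest to smallest: 84, 71, 44, 39, 9 bp.

84, 71, 44, 39, 9 bp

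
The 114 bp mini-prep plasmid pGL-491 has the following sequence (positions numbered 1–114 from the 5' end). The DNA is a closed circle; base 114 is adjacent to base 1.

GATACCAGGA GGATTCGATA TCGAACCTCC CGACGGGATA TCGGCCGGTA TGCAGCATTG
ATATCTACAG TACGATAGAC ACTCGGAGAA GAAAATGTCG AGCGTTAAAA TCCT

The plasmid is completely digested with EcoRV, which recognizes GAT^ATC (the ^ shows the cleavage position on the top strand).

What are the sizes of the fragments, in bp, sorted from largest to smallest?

EcoRV sites (GATATC) start at positions 17, 37, 60.
EcoRV cuts after base 3 of each site, so after positions 19, 39, 62.
Circular molecule, 3 cuts → 3 fragments:
  20–39 → 20 bp
  40–62 → 23 bp
  63–114 then 1–19 → 52 + 19 = 71 bp
Sorted largest to smallest: 71, 23, 20 bp.

71, 23, 20 bp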